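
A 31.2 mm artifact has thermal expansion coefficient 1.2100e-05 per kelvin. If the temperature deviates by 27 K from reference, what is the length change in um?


dL = L * alpha * dT
= 31.2 * 1.2100e-05 * 27
= 0.0101930 mm
dL_um = 0.0101930 * 1000 = 10.1930 um

10.1930


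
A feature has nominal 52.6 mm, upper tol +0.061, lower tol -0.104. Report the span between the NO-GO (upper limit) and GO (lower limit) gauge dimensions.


GO = nominal - lower_tol (smallest hole = maximum material condition)
GO = 52.6 - 0.104 = 52.496
NO-GO = nominal + upper_tol (largest hole = least material condition)
NO-GO = 52.6 + 0.061 = 52.661
spread = NO-GO - GO = 52.661 - 52.496 = 0.1650

0.1650


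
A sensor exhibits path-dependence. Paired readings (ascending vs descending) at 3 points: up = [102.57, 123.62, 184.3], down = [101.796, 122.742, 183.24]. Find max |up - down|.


|102.57 - 101.796| = 0.7740
|123.62 - 122.742| = 0.8780
|184.3 - 183.24| = 1.0600
hysteresis = max(diffs) = 1.0600

1.0600


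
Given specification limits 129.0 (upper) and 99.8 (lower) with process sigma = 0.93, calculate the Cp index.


Cp = (USL - LSL) / (6 * sigma)
= (129.0 - 99.8) / (6 * 0.93)
= 29.2000 / 5.5800
= 5.2330

5.2330


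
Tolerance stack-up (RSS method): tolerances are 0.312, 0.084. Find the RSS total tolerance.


RSS = sqrt(0.312^2 + 0.084^2)
= sqrt(0.1044)
= 0.3231

0.3231


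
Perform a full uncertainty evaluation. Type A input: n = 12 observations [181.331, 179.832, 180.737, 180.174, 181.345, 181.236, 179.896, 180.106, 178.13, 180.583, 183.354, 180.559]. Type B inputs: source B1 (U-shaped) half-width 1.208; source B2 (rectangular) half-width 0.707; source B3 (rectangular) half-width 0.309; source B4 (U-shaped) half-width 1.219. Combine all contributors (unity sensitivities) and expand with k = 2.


mean = (181.331 + 179.832 + 180.737 + 180.174 + 181.345 + 181.236 + 179.896 + 180.106 + 178.13 + 180.583 + 183.354 + 180.559) / 12 = 180.6069167
s = sqrt(sum((x - mean)^2)/(n-1)) = 1.2325294
u_A = s / sqrt(n) = 1.2325294 / sqrt(12) = 0.35580059
u_B1 = 1.208 / sqrt(2) = 0.85418499
u_B2 = 0.707 / sqrt(3) = 0.40818664
u_B3 = 0.309 / sqrt(3) = 0.17840123
u_B4 = 1.219 / sqrt(2) = 0.86196317
uc = sqrt(0.35580059^2 + 0.85418499^2 + 0.40818664^2 + 0.17840123^2 + 0.86196317^2) = 1.3407647
U = k * uc = 2 * 1.3407647
U = 2.6815

2.6815


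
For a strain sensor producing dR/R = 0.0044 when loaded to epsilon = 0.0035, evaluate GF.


GF = (dR/R) / epsilon
= 0.0044 / 0.0035
= 1.2571

1.2571


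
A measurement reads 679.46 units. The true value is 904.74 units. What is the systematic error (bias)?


Systematic error = measured - true
= 679.46 - 904.74
= -225.2800

-225.2800


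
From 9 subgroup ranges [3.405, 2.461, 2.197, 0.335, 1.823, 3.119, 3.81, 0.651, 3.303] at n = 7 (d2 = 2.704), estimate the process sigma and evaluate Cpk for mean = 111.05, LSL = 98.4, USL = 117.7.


R_bar = (3.405 + 2.461 + 2.197 + 0.335 + 1.823 + 3.119 + 3.81 + 0.651 + 3.303) / 9 = 2.3448889
sigma = R_bar / d2 = 2.3448889 / 2.704 = 0.86719264
Cp = (USL - LSL)/(6*sigma) = (117.7 - 98.4)/(6*0.86719264) = 3.7093
Cpu = (117.7 - 111.05)/(3*0.86719264) = 2.5561
Cpl = (111.05 - 98.4)/(3*0.86719264) = 4.8624
Cpk = min(Cpu, Cpl) = 2.5561

2.5561


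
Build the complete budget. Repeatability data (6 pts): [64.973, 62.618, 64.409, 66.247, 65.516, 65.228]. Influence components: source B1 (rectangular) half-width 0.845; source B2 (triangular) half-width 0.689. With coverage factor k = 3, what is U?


mean = (64.973 + 62.618 + 64.409 + 66.247 + 65.516 + 65.228) / 6 = 64.83183333
s = sqrt(sum((x - mean)^2)/(n-1)) = 1.2431816
u_A = s / sqrt(n) = 1.2431816 / sqrt(6) = 0.50752676
u_B1 = 0.845 / sqrt(3) = 0.48786098
u_B2 = 0.689 / sqrt(6) = 0.28128307
uc = sqrt(0.50752676^2 + 0.48786098^2 + 0.28128307^2) = 0.75809756
U = k * uc = 3 * 0.75809756
U = 2.2743

2.2743


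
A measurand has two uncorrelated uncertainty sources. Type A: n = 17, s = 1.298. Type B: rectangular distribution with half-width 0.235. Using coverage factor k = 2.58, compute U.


u_A = s / sqrt(n) = 1.298 / sqrt(17) = 0.31481124
u_B = half_width / sqrt(3) = 0.235 / sqrt(3) = 0.13567731
uc = sqrt(u_A^2 + u_B^2) = sqrt(0.31481124^2 + 0.13567731^2) = 0.34280381
U = k * uc = 2.58 * 0.34280381
U = 0.8844

0.8844


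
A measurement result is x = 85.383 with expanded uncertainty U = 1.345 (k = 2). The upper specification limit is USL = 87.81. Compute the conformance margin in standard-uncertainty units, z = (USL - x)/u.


u = U / k = 1.345 / 2 = 0.6725
margin = |USL - x| = |87.81 - 85.383| = 2.427
z = margin / u = 2.427 / 0.6725
z = 3.6089

3.6089


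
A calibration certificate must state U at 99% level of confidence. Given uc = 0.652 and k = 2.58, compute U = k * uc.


U = k * uc
U = 2.58 * 0.652
U = 1.6822

1.6822


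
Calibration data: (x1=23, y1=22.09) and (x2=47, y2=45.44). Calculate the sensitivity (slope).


slope = (y2 - y1) / (x2 - x1)
= (45.44 - 22.09) / (47 - 23)
= 23.3500 / 24
= 0.9729

0.9729


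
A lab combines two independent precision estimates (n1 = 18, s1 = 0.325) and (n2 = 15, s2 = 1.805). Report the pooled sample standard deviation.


s_p = sqrt(((n1-1)*s1^2 + (n2-1)*s2^2) / (n1+n2-2))
numerator = (18-1)*0.325^2 + (15-1)*1.805^2 = 1.795625 + 45.61235 = 47.407975
denominator = 18 + 15 - 2 = 31
s_p^2 = 47.407975 / 31 = 1.5292895
s_p = sqrt(1.5292895) = 1.2366

1.2366


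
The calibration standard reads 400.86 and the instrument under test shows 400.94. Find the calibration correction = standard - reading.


Correction = standard - reading
= 400.86 - 400.94
= -0.0800

-0.0800


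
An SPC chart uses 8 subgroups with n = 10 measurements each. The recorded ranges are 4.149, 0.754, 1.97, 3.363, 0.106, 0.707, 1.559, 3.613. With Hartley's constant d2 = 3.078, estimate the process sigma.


R_bar = (4.149 + 0.754 + 1.97 + 3.363 + 0.106 + 0.707 + 1.559 + 3.613) / 8
R_bar = 16.221 / 8 = 2.027625
sigma_hat = R_bar / d2 = 2.027625 / 3.078 = 0.6587

0.6587


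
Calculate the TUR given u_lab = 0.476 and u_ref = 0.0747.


TUR = u_lab / u_ref
= 0.476 / 0.0747
= 6.3722

6.3722


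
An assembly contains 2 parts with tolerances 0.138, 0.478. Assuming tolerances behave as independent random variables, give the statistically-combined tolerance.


RSS = sqrt(0.138^2 + 0.478^2)
= sqrt(0.247528)
= 0.4975

0.4975


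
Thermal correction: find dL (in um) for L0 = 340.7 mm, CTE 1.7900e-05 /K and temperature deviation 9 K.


dL = L * alpha * dT
= 340.7 * 1.7900e-05 * 9
= 0.0548868 mm
dL_um = 0.0548868 * 1000 = 54.8868 um

54.8868


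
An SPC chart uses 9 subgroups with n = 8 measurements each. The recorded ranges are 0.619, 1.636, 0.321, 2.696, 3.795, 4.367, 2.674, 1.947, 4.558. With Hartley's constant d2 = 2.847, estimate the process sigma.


R_bar = (0.619 + 1.636 + 0.321 + 2.696 + 3.795 + 4.367 + 2.674 + 1.947 + 4.558) / 9
R_bar = 22.613 / 9 = 2.5125556
sigma_hat = R_bar / d2 = 2.5125556 / 2.847 = 0.8825

0.8825


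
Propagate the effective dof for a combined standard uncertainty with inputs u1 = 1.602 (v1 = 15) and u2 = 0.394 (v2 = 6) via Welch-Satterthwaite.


uc = sqrt(u1^2 + u2^2) = sqrt(1.602^2 + 0.394^2) = 1.6497394
v_eff = uc^4 / (u1^4/v1 + u2^4/v2)
= 1.6497394^4 / (1.602^4/15 + 0.394^4/6)
= 7.4073248 / 0.44311167
v_eff = 16.7166

16.7166


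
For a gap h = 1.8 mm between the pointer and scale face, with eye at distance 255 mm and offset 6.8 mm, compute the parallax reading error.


error = h * offset / d
= 1.8 * 6.8 / 255
= 0.0480

0.0480


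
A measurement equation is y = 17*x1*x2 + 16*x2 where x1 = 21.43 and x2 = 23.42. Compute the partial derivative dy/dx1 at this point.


y = 17*x1*x2 + 16*x2
dy/dx1 = 17*x2
Evaluate at x2 = 23.42: c1 = 17 * 23.42
c1 = 398.1400

398.1400


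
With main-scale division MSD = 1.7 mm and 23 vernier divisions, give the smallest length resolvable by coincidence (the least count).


LC = MSD / n_div
= 1.7 / 23
= 0.0739

0.0739


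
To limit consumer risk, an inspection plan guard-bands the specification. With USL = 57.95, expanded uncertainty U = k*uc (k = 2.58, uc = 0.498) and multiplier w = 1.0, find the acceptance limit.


U = k * uc = 2.58 * 0.498 = 1.28484
guard band g = w * U = 1.0 * 1.28484 = 1.28484
AL = USL - g = 57.95 - 1.28484
AL = 56.6652

56.6652


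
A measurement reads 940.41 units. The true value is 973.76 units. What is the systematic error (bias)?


Systematic error = measured - true
= 940.41 - 973.76
= -33.3500

-33.3500


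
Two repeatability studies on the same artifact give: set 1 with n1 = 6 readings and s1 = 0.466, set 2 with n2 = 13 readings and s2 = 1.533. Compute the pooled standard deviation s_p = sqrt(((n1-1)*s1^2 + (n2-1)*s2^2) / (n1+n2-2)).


s_p = sqrt(((n1-1)*s1^2 + (n2-1)*s2^2) / (n1+n2-2))
numerator = (6-1)*0.466^2 + (13-1)*1.533^2 = 1.08578 + 28.201068 = 29.286848
denominator = 6 + 13 - 2 = 17
s_p^2 = 29.286848 / 17 = 1.7227558
s_p = sqrt(1.7227558) = 1.3125

1.3125


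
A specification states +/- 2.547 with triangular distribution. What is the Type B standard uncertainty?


u_B = half_width / sqrt(6)
u_B = 2.547 / 2.4494897
u_B = 1.0398

1.0398


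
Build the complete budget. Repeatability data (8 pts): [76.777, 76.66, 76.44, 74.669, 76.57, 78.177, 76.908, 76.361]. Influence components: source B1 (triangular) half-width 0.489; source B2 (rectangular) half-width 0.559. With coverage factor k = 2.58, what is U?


mean = (76.777 + 76.66 + 76.44 + 74.669 + 76.57 + 78.177 + 76.908 + 76.361) / 8 = 76.57025
s = sqrt(sum((x - mean)^2)/(n-1)) = 0.95782667
u_A = s / sqrt(n) = 0.95782667 / sqrt(8) = 0.33864287
u_B1 = 0.489 / sqrt(6) = 0.19963341
u_B2 = 0.559 / sqrt(3) = 0.3227388
uc = sqrt(0.33864287^2 + 0.19963341^2 + 0.3227388^2) = 0.50861855
U = k * uc = 2.58 * 0.50861855
U = 1.3122

1.3122


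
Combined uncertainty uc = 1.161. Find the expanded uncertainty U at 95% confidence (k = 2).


U = k * uc
U = 2 * 1.161
U = 2.3220

2.3220


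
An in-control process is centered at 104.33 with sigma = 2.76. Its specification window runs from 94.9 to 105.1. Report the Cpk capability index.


Cpu = (USL - mean) / (3*sigma) = (105.1 - 104.33) / (3*2.76) = 0.0930
Cpl = (mean - LSL) / (3*sigma) = (104.33 - 94.9) / (3*2.76) = 1.1389
Cpk = min(Cpu, Cpl) = 0.0930

0.0930


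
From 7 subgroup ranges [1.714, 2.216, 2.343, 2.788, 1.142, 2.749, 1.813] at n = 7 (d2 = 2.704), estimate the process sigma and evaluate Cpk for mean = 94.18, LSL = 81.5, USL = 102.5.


R_bar = (1.714 + 2.216 + 2.343 + 2.788 + 1.142 + 2.749 + 1.813) / 7 = 2.1092857
sigma = R_bar / d2 = 2.1092857 / 2.704 = 0.78006128
Cp = (USL - LSL)/(6*sigma) = (102.5 - 81.5)/(6*0.78006128) = 4.4868
Cpu = (102.5 - 94.18)/(3*0.78006128) = 3.5553
Cpl = (94.18 - 81.5)/(3*0.78006128) = 5.4184
Cpk = min(Cpu, Cpl) = 3.5553

3.5553


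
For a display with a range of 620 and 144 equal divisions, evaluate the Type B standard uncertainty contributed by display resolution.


resolution = range / divisions
resolution = 620 / 144 = 4.3055556
u_res = resolution / (2*sqrt(3))
u_res = 4.3055556 / 3.4641016
u_res = 1.2429

1.2429


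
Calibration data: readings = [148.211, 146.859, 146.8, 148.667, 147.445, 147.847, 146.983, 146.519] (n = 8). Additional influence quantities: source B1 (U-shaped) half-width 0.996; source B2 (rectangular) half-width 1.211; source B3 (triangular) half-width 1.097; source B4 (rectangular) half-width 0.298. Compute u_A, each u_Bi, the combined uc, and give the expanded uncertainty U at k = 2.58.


mean = (148.211 + 146.859 + 146.8 + 148.667 + 147.445 + 147.847 + 146.983 + 146.519) / 8 = 147.416375
s = sqrt(sum((x - mean)^2)/(n-1)) = 0.76208641
u_A = s / sqrt(n) = 0.76208641 / sqrt(8) = 0.26943823
u_B1 = 0.996 / sqrt(2) = 0.70427835
u_B2 = 1.211 / sqrt(3) = 0.69917118
u_B3 = 1.097 / sqrt(6) = 0.44784837
u_B4 = 0.298 / sqrt(3) = 0.17205038
uc = sqrt(0.26943823^2 + 0.70427835^2 + 0.69917118^2 + 0.44784837^2 + 0.17205038^2) = 1.1347312
U = k * uc = 2.58 * 1.1347312
U = 2.9276

2.9276


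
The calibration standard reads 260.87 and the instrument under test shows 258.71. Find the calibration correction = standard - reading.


Correction = standard - reading
= 260.87 - 258.71
= 2.1600

2.1600


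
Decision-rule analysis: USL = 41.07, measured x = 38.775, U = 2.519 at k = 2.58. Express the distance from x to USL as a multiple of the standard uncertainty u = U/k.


u = U / k = 2.519 / 2.58 = 0.97635659
margin = |USL - x| = |41.07 - 38.775| = 2.295
z = margin / u = 2.295 / 0.97635659
z = 2.3506

2.3506


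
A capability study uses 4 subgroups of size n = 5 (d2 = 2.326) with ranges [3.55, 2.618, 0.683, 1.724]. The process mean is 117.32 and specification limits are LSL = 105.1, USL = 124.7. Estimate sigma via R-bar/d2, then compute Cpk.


R_bar = (3.55 + 2.618 + 0.683 + 1.724) / 4 = 2.14375
sigma = R_bar / d2 = 2.14375 / 2.326 = 0.9216466
Cp = (USL - LSL)/(6*sigma) = (124.7 - 105.1)/(6*0.9216466) = 3.5444
Cpu = (124.7 - 117.32)/(3*0.9216466) = 2.6691
Cpl = (117.32 - 105.1)/(3*0.9216466) = 4.4196
Cpk = min(Cpu, Cpl) = 2.6691

2.6691


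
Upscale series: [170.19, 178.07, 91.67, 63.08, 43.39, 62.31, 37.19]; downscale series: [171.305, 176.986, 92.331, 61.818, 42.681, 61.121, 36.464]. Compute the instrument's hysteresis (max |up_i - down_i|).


|170.19 - 171.305| = 1.1150
|178.07 - 176.986| = 1.0840
|91.67 - 92.331| = 0.6610
|63.08 - 61.818| = 1.2620
|43.39 - 42.681| = 0.7090
|62.31 - 61.121| = 1.1890
|37.19 - 36.464| = 0.7260
hysteresis = max(diffs) = 1.2620

1.2620


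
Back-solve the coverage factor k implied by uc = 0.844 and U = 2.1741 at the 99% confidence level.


k = U / uc
k = 2.1741 / 0.844
k = 2.576

2.576


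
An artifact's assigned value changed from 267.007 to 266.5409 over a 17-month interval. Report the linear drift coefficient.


rate = (v2 - v1) / months
= (266.5409 - 267.007) / 17
= -0.4661 / 17
= -0.0274

-0.0274


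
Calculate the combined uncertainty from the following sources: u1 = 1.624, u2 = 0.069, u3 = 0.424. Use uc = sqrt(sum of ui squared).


uc = sqrt(1.624^2 + 0.069^2 + 0.424^2)
uc = sqrt(2.821913)
uc = 1.6799

1.6799


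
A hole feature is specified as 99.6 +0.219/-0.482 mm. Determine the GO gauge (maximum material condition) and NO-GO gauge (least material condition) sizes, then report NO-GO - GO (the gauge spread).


GO = nominal - lower_tol (smallest hole = maximum material condition)
GO = 99.6 - 0.482 = 99.118
NO-GO = nominal + upper_tol (largest hole = least material condition)
NO-GO = 99.6 + 0.219 = 99.819
spread = NO-GO - GO = 99.819 - 99.118 = 0.7010

0.7010


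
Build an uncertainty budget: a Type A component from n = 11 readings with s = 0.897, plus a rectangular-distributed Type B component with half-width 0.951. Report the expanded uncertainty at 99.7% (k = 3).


u_A = s / sqrt(n) = 0.897 / sqrt(11) = 0.27045568
u_B = half_width / sqrt(3) = 0.951 / sqrt(3) = 0.54906011
uc = sqrt(u_A^2 + u_B^2) = sqrt(0.27045568^2 + 0.54906011^2) = 0.6120566
U = k * uc = 3 * 0.6120566
U = 1.8362

1.8362


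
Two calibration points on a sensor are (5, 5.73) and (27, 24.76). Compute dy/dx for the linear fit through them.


slope = (y2 - y1) / (x2 - x1)
= (24.76 - 5.73) / (27 - 5)
= 19.0300 / 22
= 0.8650

0.8650


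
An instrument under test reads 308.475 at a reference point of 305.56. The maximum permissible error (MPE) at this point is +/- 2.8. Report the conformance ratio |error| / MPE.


e = indication - reference = 308.475 - 305.56 = 2.9150
|e| = 2.9150
ratio = |e| / MPE = 2.9150 / 2.8
ratio = 1.0411

1.0411


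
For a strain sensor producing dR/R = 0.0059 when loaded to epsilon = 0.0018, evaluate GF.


GF = (dR/R) / epsilon
= 0.0059 / 0.0018
= 3.2778

3.2778


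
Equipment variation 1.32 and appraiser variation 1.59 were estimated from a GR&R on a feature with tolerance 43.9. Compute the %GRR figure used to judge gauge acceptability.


GRR = sqrt(EV^2 + AV^2) = sqrt(1.32^2 + 1.59^2) = 2.0665188
%GRR = GRR / tol * 100 = 2.0665188 / 43.9 * 100
%GRR = 4.7073

4.7073


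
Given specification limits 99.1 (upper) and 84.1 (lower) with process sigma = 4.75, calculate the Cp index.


Cp = (USL - LSL) / (6 * sigma)
= (99.1 - 84.1) / (6 * 4.75)
= 15.0000 / 28.5000
= 0.5263

0.5263


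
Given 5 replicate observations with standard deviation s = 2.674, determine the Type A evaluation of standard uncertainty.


u_A = s / sqrt(n)
u_A = 2.674 / sqrt(5)
u_A = 2.674 / 2.236068
u_A = 1.1958

1.1958


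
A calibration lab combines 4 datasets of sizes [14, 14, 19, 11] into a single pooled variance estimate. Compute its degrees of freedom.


nu = sum_i (n_i - 1)
nu = ((14 - 1) + (14 - 1) + (19 - 1) + (11 - 1))
nu = 13 + 13 + 18 + 10
nu = 54

54


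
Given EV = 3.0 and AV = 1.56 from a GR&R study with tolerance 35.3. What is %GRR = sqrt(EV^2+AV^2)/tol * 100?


GRR = sqrt(EV^2 + AV^2) = sqrt(3.0^2 + 1.56^2) = 3.3813607
%GRR = GRR / tol * 100 = 3.3813607 / 35.3 * 100
%GRR = 9.5789

9.5789


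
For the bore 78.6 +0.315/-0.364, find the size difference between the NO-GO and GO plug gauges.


GO = nominal - lower_tol (smallest hole = maximum material condition)
GO = 78.6 - 0.364 = 78.236
NO-GO = nominal + upper_tol (largest hole = least material condition)
NO-GO = 78.6 + 0.315 = 78.915
spread = NO-GO - GO = 78.915 - 78.236 = 0.6790

0.6790


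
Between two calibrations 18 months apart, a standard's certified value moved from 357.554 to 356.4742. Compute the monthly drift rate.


rate = (v2 - v1) / months
= (356.4742 - 357.554) / 18
= -1.0798 / 18
= -0.0600

-0.0600


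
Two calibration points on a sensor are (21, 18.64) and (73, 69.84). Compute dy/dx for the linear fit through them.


slope = (y2 - y1) / (x2 - x1)
= (69.84 - 18.64) / (73 - 21)
= 51.2000 / 52
= 0.9846

0.9846


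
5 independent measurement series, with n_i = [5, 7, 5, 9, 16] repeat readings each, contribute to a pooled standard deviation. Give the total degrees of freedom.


nu = sum_i (n_i - 1)
nu = ((5 - 1) + (7 - 1) + (5 - 1) + (9 - 1) + (16 - 1))
nu = 4 + 6 + 4 + 8 + 15
nu = 37

37


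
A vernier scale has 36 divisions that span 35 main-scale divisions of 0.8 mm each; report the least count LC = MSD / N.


LC = MSD / n_div
= 0.8 / 36
= 0.0222

0.0222


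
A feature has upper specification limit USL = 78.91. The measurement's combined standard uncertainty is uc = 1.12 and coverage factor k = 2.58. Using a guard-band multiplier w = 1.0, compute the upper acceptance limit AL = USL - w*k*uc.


U = k * uc = 2.58 * 1.12 = 2.8896
guard band g = w * U = 1.0 * 2.8896 = 2.8896
AL = USL - g = 78.91 - 2.8896
AL = 76.0204

76.0204


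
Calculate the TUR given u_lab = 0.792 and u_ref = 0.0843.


TUR = u_lab / u_ref
= 0.792 / 0.0843
= 9.3950

9.3950


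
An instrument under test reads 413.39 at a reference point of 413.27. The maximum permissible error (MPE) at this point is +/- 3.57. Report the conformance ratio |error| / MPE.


e = indication - reference = 413.39 - 413.27 = 0.1200
|e| = 0.1200
ratio = |e| / MPE = 0.1200 / 3.57
ratio = 0.0336

0.0336


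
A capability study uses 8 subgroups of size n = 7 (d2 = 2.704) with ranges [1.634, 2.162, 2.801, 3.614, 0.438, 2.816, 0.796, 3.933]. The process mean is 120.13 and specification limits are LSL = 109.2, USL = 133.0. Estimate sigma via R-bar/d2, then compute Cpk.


R_bar = (1.634 + 2.162 + 2.801 + 3.614 + 0.438 + 2.816 + 0.796 + 3.933) / 8 = 2.27425
sigma = R_bar / d2 = 2.27425 / 2.704 = 0.84106879
Cp = (USL - LSL)/(6*sigma) = (133.0 - 109.2)/(6*0.84106879) = 4.7162
Cpu = (133.0 - 120.13)/(3*0.84106879) = 5.1007
Cpl = (120.13 - 109.2)/(3*0.84106879) = 4.3318
Cpk = min(Cpu, Cpl) = 4.3318

4.3318


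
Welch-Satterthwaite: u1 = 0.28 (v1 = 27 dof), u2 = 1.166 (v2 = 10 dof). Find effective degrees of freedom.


uc = sqrt(u1^2 + u2^2) = sqrt(0.28^2 + 1.166^2) = 1.199148
v_eff = uc^4 / (u1^4/v1 + u2^4/v2)
= 1.199148^4 / (0.28^4/27 + 1.166^4/10)
= 2.0677172 / 0.1850669
v_eff = 11.1728

11.1728


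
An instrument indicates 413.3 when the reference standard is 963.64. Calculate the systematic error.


Systematic error = measured - true
= 413.3 - 963.64
= -550.3400

-550.3400


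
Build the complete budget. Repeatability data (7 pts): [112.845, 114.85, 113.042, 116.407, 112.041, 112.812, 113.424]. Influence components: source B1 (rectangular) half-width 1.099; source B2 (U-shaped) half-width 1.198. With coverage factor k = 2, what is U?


mean = (112.845 + 114.85 + 113.042 + 116.407 + 112.041 + 112.812 + 113.424) / 7 = 113.6315714
s = sqrt(sum((x - mean)^2)/(n-1)) = 1.4943539
u_A = s / sqrt(n) = 1.4943539 / sqrt(7) = 0.56481268
u_B1 = 1.099 / sqrt(3) = 0.63450795
u_B2 = 1.198 / sqrt(2) = 0.84711392
uc = sqrt(0.56481268^2 + 0.63450795^2 + 0.84711392^2) = 1.1996732
U = k * uc = 2 * 1.1996732
U = 2.3993

2.3993


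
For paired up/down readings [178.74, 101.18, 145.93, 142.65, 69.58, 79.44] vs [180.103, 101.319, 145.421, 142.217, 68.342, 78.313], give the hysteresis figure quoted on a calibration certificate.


|178.74 - 180.103| = 1.3630
|101.18 - 101.319| = 0.1390
|145.93 - 145.421| = 0.5090
|142.65 - 142.217| = 0.4330
|69.58 - 68.342| = 1.2380
|79.44 - 78.313| = 1.1270
hysteresis = max(diffs) = 1.3630

1.3630


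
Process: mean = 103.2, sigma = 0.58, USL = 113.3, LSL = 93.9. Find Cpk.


Cpu = (USL - mean) / (3*sigma) = (113.3 - 103.2) / (3*0.58) = 5.8046
Cpl = (mean - LSL) / (3*sigma) = (103.2 - 93.9) / (3*0.58) = 5.3448
Cpk = min(Cpu, Cpl) = 5.3448

5.3448


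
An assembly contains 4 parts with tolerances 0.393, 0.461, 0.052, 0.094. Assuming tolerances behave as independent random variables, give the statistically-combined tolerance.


RSS = sqrt(0.393^2 + 0.461^2 + 0.052^2 + 0.094^2)
= sqrt(0.37851)
= 0.6152

0.6152


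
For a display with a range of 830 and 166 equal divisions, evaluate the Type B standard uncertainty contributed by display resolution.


resolution = range / divisions
resolution = 830 / 166 = 5
u_res = resolution / (2*sqrt(3))
u_res = 5 / 3.4641016
u_res = 1.4434

1.4434


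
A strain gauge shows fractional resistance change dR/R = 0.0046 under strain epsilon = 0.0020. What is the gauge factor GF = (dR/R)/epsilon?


GF = (dR/R) / epsilon
= 0.0046 / 0.0020
= 2.3000

2.3000


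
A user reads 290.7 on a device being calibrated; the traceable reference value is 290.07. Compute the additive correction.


Correction = standard - reading
= 290.07 - 290.7
= -0.6300

-0.6300


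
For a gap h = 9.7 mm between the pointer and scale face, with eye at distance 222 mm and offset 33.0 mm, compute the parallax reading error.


error = h * offset / d
= 9.7 * 33.0 / 222
= 1.4419

1.4419


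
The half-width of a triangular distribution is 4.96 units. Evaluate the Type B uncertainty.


u_B = half_width / sqrt(6)
u_B = 4.96 / 2.4494897
u_B = 2.0249

2.0249


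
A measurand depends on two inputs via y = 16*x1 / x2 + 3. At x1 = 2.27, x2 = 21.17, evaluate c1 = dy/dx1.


y = 16*x1 / x2 + 3
dy/dx1 = 16/x2
Evaluate at x2 = 21.17: c1 = 16 / 21.17
c1 = 0.7558

0.7558


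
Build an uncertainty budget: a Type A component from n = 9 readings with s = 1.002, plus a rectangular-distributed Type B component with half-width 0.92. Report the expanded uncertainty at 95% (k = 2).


u_A = s / sqrt(n) = 1.002 / sqrt(9) = 0.334
u_B = half_width / sqrt(3) = 0.92 / sqrt(3) = 0.53116225
uc = sqrt(u_A^2 + u_B^2) = sqrt(0.334^2 + 0.53116225^2) = 0.62744668
U = k * uc = 2 * 0.62744668
U = 1.2549

1.2549


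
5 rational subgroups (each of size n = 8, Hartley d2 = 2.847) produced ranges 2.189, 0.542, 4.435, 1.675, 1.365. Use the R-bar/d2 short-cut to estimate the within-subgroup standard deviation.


R_bar = (2.189 + 0.542 + 4.435 + 1.675 + 1.365) / 5
R_bar = 10.206 / 5 = 2.0412
sigma_hat = R_bar / d2 = 2.0412 / 2.847 = 0.7170

0.7170


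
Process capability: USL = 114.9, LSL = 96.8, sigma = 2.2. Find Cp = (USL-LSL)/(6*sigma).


Cp = (USL - LSL) / (6 * sigma)
= (114.9 - 96.8) / (6 * 2.2)
= 18.1000 / 13.2000
= 1.3712

1.3712


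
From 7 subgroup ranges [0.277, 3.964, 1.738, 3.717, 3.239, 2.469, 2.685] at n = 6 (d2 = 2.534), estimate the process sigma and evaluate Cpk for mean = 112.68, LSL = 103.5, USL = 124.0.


R_bar = (0.277 + 3.964 + 1.738 + 3.717 + 3.239 + 2.469 + 2.685) / 7 = 2.5841429
sigma = R_bar / d2 = 2.5841429 / 2.534 = 1.019788
Cp = (USL - LSL)/(6*sigma) = (124.0 - 103.5)/(6*1.019788) = 3.3504
Cpu = (124.0 - 112.68)/(3*1.019788) = 3.7001
Cpl = (112.68 - 103.5)/(3*1.019788) = 3.0006
Cpk = min(Cpu, Cpl) = 3.0006

3.0006


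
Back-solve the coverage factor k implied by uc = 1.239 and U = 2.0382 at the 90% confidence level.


k = U / uc
k = 2.0382 / 1.239
k = 1.645

1.645


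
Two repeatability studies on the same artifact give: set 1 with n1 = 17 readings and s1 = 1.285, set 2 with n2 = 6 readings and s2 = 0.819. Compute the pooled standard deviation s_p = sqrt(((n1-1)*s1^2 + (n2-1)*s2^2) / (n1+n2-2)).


s_p = sqrt(((n1-1)*s1^2 + (n2-1)*s2^2) / (n1+n2-2))
numerator = (17-1)*1.285^2 + (6-1)*0.819^2 = 26.4196 + 3.353805 = 29.773405
denominator = 17 + 6 - 2 = 21
s_p^2 = 29.773405 / 21 = 1.4177812
s_p = sqrt(1.4177812) = 1.1907

1.1907


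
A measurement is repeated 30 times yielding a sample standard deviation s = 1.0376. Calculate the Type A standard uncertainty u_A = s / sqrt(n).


u_A = s / sqrt(n)
u_A = 1.0376 / sqrt(30)
u_A = 1.0376 / 5.4772256
u_A = 0.1894

0.1894


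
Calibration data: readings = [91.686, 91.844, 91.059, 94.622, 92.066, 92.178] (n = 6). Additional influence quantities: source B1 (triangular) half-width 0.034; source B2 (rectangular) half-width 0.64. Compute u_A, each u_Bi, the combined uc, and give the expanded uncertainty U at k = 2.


mean = (91.686 + 91.844 + 91.059 + 94.622 + 92.066 + 92.178) / 6 = 92.2425
s = sqrt(sum((x - mean)^2)/(n-1)) = 1.2301626
u_A = s / sqrt(n) = 1.2301626 / sqrt(6) = 0.50221178
u_B1 = 0.034 / sqrt(6) = 0.013880442
u_B2 = 0.64 / sqrt(3) = 0.36950417
uc = sqrt(0.50221178^2 + 0.013880442^2 + 0.36950417^2) = 0.62365268
U = k * uc = 2 * 0.62365268
U = 1.2473

1.2473


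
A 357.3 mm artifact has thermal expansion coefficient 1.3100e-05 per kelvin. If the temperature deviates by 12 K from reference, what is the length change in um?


dL = L * alpha * dT
= 357.3 * 1.3100e-05 * 12
= 0.0561676 mm
dL_um = 0.0561676 * 1000 = 56.1676 um

56.1676


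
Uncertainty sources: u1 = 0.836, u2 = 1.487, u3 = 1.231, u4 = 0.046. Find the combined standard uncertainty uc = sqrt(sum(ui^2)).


uc = sqrt(0.836^2 + 1.487^2 + 1.231^2 + 0.046^2)
uc = sqrt(4.427542)
uc = 2.1042

2.1042


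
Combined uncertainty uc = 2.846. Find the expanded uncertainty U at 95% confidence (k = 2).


U = k * uc
U = 2 * 2.846
U = 5.6920

5.6920


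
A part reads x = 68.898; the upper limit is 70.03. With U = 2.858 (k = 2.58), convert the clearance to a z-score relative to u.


u = U / k = 2.858 / 2.58 = 1.1077519
margin = |USL - x| = |70.03 - 68.898| = 1.132
z = margin / u = 1.132 / 1.1077519
z = 1.0219

1.0219


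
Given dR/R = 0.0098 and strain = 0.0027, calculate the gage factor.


GF = (dR/R) / epsilon
= 0.0098 / 0.0027
= 3.6296

3.6296


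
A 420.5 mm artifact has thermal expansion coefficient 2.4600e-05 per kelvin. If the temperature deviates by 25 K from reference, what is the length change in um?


dL = L * alpha * dT
= 420.5 * 2.4600e-05 * 25
= 0.2586075 mm
dL_um = 0.2586075 * 1000 = 258.6075 um

258.6075


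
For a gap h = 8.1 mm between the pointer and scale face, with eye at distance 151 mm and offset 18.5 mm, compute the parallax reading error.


error = h * offset / d
= 8.1 * 18.5 / 151
= 0.9924

0.9924


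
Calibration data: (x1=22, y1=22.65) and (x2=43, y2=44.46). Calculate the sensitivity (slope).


slope = (y2 - y1) / (x2 - x1)
= (44.46 - 22.65) / (43 - 22)
= 21.8100 / 21
= 1.0386

1.0386


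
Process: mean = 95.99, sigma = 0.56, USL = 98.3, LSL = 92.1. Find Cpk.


Cpu = (USL - mean) / (3*sigma) = (98.3 - 95.99) / (3*0.56) = 1.3750
Cpl = (mean - LSL) / (3*sigma) = (95.99 - 92.1) / (3*0.56) = 2.3155
Cpk = min(Cpu, Cpl) = 1.3750

1.3750


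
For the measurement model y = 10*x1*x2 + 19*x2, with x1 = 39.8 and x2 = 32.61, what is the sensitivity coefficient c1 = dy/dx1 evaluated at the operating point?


y = 10*x1*x2 + 19*x2
dy/dx1 = 10*x2
Evaluate at x2 = 32.61: c1 = 10 * 32.61
c1 = 326.1000

326.1000


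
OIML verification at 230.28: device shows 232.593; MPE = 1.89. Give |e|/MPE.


e = indication - reference = 232.593 - 230.28 = 2.3130
|e| = 2.3130
ratio = |e| / MPE = 2.3130 / 1.89
ratio = 1.2238

1.2238


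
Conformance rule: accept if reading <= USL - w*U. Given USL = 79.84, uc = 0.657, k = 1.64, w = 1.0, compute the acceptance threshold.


U = k * uc = 1.64 * 0.657 = 1.07748
guard band g = w * U = 1.0 * 1.07748 = 1.07748
AL = USL - g = 79.84 - 1.07748
AL = 78.7625

78.7625


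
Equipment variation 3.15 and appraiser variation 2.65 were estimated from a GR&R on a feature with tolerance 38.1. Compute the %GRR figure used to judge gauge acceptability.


GRR = sqrt(EV^2 + AV^2) = sqrt(3.15^2 + 2.65^2) = 4.1164305
%GRR = GRR / tol * 100 = 4.1164305 / 38.1 * 100
%GRR = 10.8043

10.8043


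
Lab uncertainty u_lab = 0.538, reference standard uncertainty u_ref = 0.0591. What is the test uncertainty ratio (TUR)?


TUR = u_lab / u_ref
= 0.538 / 0.0591
= 9.1032

9.1032


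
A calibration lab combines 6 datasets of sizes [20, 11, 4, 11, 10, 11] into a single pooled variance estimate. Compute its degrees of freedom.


nu = sum_i (n_i - 1)
nu = ((20 - 1) + (11 - 1) + (4 - 1) + (11 - 1) + (10 - 1) + (11 - 1))
nu = 19 + 10 + 3 + 10 + 9 + 10
nu = 61

61


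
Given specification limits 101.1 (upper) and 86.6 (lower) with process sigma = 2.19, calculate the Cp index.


Cp = (USL - LSL) / (6 * sigma)
= (101.1 - 86.6) / (6 * 2.19)
= 14.5000 / 13.1400
= 1.1035

1.1035


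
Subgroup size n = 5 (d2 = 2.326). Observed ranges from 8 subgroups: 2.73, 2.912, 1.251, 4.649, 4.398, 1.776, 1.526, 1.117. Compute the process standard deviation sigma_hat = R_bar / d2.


R_bar = (2.73 + 2.912 + 1.251 + 4.649 + 4.398 + 1.776 + 1.526 + 1.117) / 8
R_bar = 20.359 / 8 = 2.544875
sigma_hat = R_bar / d2 = 2.544875 / 2.326 = 1.0941

1.0941


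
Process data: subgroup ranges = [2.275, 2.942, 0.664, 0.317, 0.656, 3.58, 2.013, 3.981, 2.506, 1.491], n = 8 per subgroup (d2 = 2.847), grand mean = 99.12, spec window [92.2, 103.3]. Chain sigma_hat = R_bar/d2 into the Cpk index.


R_bar = (2.275 + 2.942 + 0.664 + 0.317 + 0.656 + 3.58 + 2.013 + 3.981 + 2.506 + 1.491) / 10 = 2.0425
sigma = R_bar / d2 = 2.0425 / 2.847 = 0.71742185
Cp = (USL - LSL)/(6*sigma) = (103.3 - 92.2)/(6*0.71742185) = 2.5787
Cpu = (103.3 - 99.12)/(3*0.71742185) = 1.9421
Cpl = (99.12 - 92.2)/(3*0.71742185) = 3.2152
Cpk = min(Cpu, Cpl) = 1.9421

1.9421


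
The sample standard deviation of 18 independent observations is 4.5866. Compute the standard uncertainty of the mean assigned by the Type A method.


u_A = s / sqrt(n)
u_A = 4.5866 / sqrt(18)
u_A = 4.5866 / 4.2426407
u_A = 1.0811

1.0811


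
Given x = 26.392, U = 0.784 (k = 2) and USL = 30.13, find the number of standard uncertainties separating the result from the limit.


u = U / k = 0.784 / 2 = 0.392
margin = |USL - x| = |30.13 - 26.392| = 3.738
z = margin / u = 3.738 / 0.392
z = 9.5357

9.5357


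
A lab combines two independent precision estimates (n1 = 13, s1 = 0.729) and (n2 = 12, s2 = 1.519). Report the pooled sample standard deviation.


s_p = sqrt(((n1-1)*s1^2 + (n2-1)*s2^2) / (n1+n2-2))
numerator = (13-1)*0.729^2 + (12-1)*1.519^2 = 6.377292 + 25.380971 = 31.758263
denominator = 13 + 12 - 2 = 23
s_p^2 = 31.758263 / 23 = 1.380794
s_p = sqrt(1.380794) = 1.1751

1.1751


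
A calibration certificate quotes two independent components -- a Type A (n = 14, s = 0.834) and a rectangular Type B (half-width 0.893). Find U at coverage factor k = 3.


u_A = s / sqrt(n) = 0.834 / sqrt(14) = 0.22289588
u_B = half_width / sqrt(3) = 0.893 / sqrt(3) = 0.51557379
uc = sqrt(u_A^2 + u_B^2) = sqrt(0.22289588^2 + 0.51557379^2) = 0.56169289
U = k * uc = 3 * 0.56169289
U = 1.6851

1.6851


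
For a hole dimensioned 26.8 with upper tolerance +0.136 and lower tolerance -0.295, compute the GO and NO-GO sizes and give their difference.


GO = nominal - lower_tol (smallest hole = maximum material condition)
GO = 26.8 - 0.295 = 26.505
NO-GO = nominal + upper_tol (largest hole = least material condition)
NO-GO = 26.8 + 0.136 = 26.936
spread = NO-GO - GO = 26.936 - 26.505 = 0.4310

0.4310


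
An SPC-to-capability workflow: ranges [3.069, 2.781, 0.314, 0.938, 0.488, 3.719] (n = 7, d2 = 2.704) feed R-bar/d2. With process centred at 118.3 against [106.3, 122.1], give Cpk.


R_bar = (3.069 + 2.781 + 0.314 + 0.938 + 0.488 + 3.719) / 6 = 1.8848333
sigma = R_bar / d2 = 1.8848333 / 2.704 = 0.69705374
Cp = (USL - LSL)/(6*sigma) = (122.1 - 106.3)/(6*0.69705374) = 3.7778
Cpu = (122.1 - 118.3)/(3*0.69705374) = 1.8172
Cpl = (118.3 - 106.3)/(3*0.69705374) = 5.7384
Cpk = min(Cpu, Cpl) = 1.8172

1.8172


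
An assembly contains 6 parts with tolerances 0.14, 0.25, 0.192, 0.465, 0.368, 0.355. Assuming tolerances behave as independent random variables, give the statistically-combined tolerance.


RSS = sqrt(0.14^2 + 0.25^2 + 0.192^2 + 0.465^2 + 0.368^2 + 0.355^2)
= sqrt(0.596638)
= 0.7724

0.7724


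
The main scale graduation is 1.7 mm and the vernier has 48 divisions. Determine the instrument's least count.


LC = MSD / n_div
= 1.7 / 48
= 0.0354

0.0354


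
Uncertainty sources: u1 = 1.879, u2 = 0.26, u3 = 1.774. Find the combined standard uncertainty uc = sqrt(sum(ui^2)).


uc = sqrt(1.879^2 + 0.26^2 + 1.774^2)
uc = sqrt(6.745317)
uc = 2.5972

2.5972


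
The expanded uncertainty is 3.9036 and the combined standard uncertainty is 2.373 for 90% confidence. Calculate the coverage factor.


k = U / uc
k = 3.9036 / 2.373
k = 1.645

1.645


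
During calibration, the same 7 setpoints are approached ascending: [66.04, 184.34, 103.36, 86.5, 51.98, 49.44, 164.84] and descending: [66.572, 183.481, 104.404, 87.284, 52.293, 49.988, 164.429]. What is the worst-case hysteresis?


|66.04 - 66.572| = 0.5320
|184.34 - 183.481| = 0.8590
|103.36 - 104.404| = 1.0440
|86.5 - 87.284| = 0.7840
|51.98 - 52.293| = 0.3130
|49.44 - 49.988| = 0.5480
|164.84 - 164.429| = 0.4110
hysteresis = max(diffs) = 1.0440

1.0440


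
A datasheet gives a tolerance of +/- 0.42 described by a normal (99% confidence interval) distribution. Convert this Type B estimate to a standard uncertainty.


u_B = half_width / 2.576
u_B = 0.42 / 2.576
u_B = 0.1630

0.1630


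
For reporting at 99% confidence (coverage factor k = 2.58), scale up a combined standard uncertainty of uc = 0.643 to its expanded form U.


U = k * uc
U = 2.58 * 0.643
U = 1.6589

1.6589


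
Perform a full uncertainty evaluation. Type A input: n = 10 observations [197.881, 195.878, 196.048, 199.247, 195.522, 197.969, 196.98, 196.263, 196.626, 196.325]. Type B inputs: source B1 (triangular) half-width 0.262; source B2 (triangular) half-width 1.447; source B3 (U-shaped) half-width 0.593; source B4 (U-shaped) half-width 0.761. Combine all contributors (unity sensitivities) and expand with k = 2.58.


mean = (197.881 + 195.878 + 196.048 + 199.247 + 195.522 + 197.969 + 196.98 + 196.263 + 196.626 + 196.325) / 10 = 196.8739
s = sqrt(sum((x - mean)^2)/(n-1)) = 1.1592076
u_A = s / sqrt(n) = 1.1592076 / sqrt(10) = 0.36657363
u_B1 = 0.262 / sqrt(6) = 0.10696105
u_B2 = 1.447 / sqrt(6) = 0.59073528
u_B3 = 0.593 / sqrt(2) = 0.41931432
u_B4 = 0.761 / sqrt(2) = 0.53810826
uc = sqrt(0.36657363^2 + 0.10696105^2 + 0.59073528^2 + 0.41931432^2 + 0.53810826^2) = 0.97988268
U = k * uc = 2.58 * 0.97988268
U = 2.5281

2.5281


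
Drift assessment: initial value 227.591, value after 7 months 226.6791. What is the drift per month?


rate = (v2 - v1) / months
= (226.6791 - 227.591) / 7
= -0.9119 / 7
= -0.1303

-0.1303


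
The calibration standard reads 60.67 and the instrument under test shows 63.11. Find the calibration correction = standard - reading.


Correction = standard - reading
= 60.67 - 63.11
= -2.4400

-2.4400


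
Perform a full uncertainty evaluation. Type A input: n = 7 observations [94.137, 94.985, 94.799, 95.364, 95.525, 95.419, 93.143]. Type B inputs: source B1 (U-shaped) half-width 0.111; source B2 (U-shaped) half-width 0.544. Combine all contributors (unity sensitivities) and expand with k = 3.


mean = (94.137 + 94.985 + 94.799 + 95.364 + 95.525 + 95.419 + 93.143) / 7 = 94.76742857
s = sqrt(sum((x - mean)^2)/(n-1)) = 0.86012593
u_A = s / sqrt(n) = 0.86012593 / sqrt(7) = 0.32509704
u_B1 = 0.111 / sqrt(2) = 0.078488853
u_B2 = 0.544 / sqrt(2) = 0.38466609
uc = sqrt(0.32509704^2 + 0.078488853^2 + 0.38466609^2) = 0.50972207
U = k * uc = 3 * 0.50972207
U = 1.5292

1.5292


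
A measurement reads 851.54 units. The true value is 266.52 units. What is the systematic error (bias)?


Systematic error = measured - true
= 851.54 - 266.52
= 585.0200

585.0200


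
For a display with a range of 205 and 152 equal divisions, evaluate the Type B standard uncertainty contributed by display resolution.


resolution = range / divisions
resolution = 205 / 152 = 1.3486842
u_res = resolution / (2*sqrt(3))
u_res = 1.3486842 / 3.4641016
u_res = 0.3893

0.3893


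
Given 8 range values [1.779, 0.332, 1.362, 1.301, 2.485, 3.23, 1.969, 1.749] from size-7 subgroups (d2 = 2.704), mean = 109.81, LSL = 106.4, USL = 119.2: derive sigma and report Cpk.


R_bar = (1.779 + 0.332 + 1.362 + 1.301 + 2.485 + 3.23 + 1.969 + 1.749) / 8 = 1.775875
sigma = R_bar / d2 = 1.775875 / 2.704 = 0.65675851
Cp = (USL - LSL)/(6*sigma) = (119.2 - 106.4)/(6*0.65675851) = 3.2483
Cpu = (119.2 - 109.81)/(3*0.65675851) = 4.7658
Cpl = (109.81 - 106.4)/(3*0.65675851) = 1.7307
Cpk = min(Cpu, Cpl) = 1.7307

1.7307


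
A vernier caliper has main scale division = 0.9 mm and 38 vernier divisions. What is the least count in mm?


LC = MSD / n_div
= 0.9 / 38
= 0.0237

0.0237


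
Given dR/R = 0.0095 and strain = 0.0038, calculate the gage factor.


GF = (dR/R) / epsilon
= 0.0095 / 0.0038
= 2.5000

2.5000


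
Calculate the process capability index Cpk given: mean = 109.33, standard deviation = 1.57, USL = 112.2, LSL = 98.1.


Cpu = (USL - mean) / (3*sigma) = (112.2 - 109.33) / (3*1.57) = 0.6093
Cpl = (mean - LSL) / (3*sigma) = (109.33 - 98.1) / (3*1.57) = 2.3843
Cpk = min(Cpu, Cpl) = 0.6093

0.6093


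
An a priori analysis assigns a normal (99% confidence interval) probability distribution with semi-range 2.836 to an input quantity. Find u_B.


u_B = half_width / 2.576
u_B = 2.836 / 2.576
u_B = 1.1009

1.1009


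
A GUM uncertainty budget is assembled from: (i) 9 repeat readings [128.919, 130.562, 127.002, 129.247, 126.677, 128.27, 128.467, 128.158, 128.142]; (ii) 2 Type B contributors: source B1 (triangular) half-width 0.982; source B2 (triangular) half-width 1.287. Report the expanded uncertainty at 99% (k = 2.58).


mean = (128.919 + 130.562 + 127.002 + 129.247 + 126.677 + 128.27 + 128.467 + 128.158 + 128.142) / 9 = 128.3826667
s = sqrt(sum((x - mean)^2)/(n-1)) = 1.1580134
u_A = s / sqrt(n) = 1.1580134 / sqrt(9) = 0.38600447
u_B1 = 0.982 / sqrt(6) = 0.40089982
u_B2 = 1.287 / sqrt(6) = 0.52541555
uc = sqrt(0.38600447^2 + 0.40089982^2 + 0.52541555^2) = 0.76536372
U = k * uc = 2.58 * 0.76536372
U = 1.9746

1.9746


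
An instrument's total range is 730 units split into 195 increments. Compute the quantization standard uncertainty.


resolution = range / divisions
resolution = 730 / 195 = 3.7435897
u_res = resolution / (2*sqrt(3))
u_res = 3.7435897 / 3.4641016
u_res = 1.0807

1.0807


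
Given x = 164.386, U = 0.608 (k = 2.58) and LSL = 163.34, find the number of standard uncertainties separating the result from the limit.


u = U / k = 0.608 / 2.58 = 0.23565891
margin = |LSL - x| = |163.34 - 164.386| = 1.046
z = margin / u = 1.046 / 0.23565891
z = 4.4386

4.4386
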